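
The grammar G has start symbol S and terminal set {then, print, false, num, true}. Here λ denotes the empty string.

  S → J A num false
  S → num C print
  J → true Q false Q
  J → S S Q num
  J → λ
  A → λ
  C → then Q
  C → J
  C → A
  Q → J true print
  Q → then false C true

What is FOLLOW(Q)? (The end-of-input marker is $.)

FIRST(A): from A→λ we get {λ}. So FIRST(A) = {λ}.
FIRST(S): from S→J A num false we get {num, true}; from S→num C print we get {num}. So FIRST(S) = {num, true}.
FIRST(J): from J→true Q false Q we get {true}; from J→S S Q num we get {num, true}; from J→λ we get {λ}. So FIRST(J) = {λ, num, true}.
FIRST(C): from C→then Q we get {then}; from C→J we get {λ, num, true}; from C→A we get {λ}. So FIRST(C) = {λ, num, then, true}.
FIRST(Q): from Q→J true print we get {num, true}; from Q→then false C true we get {then}. So FIRST(Q) = {num, then, true}.
FOLLOW(S) includes $ since S is the start symbol.
FOLLOW(S): in J→S S Q num (occurrence 1), S is followed by S Q num with FIRST {num, true}; in J→S S Q num (occurrence 2), S is followed by Q num with FIRST {num, then, true}. Thus FOLLOW(S) = {$, num, then, true}.
FOLLOW(C): in S→num C print, C is followed by print with FIRST {print}; in Q→then false C true, C is followed by true with FIRST {true}. Thus FOLLOW(C) = {print, true}.
FOLLOW(J): in S→J A num false, J is followed by A num false with FIRST {num}; in C→J, the suffix after J is empty, so FOLLOW(J) ⊇ FOLLOW(C) = {print, true}; in Q→J true print, J is followed by true print with FIRST {true}. Thus FOLLOW(J) = {num, print, true}.
FOLLOW(A): in S→J A num false, A is followed by num false with FIRST {num}; in C→A, the suffix after A is empty, so FOLLOW(A) ⊇ FOLLOW(C) = {print, true}. Thus FOLLOW(A) = {num, print, true}.
FOLLOW(Q): in J→true Q false Q (occurrence 1), Q is followed by false Q with FIRST {false}; in J→true Q false Q (occurrence 2), the suffix after Q is empty, so FOLLOW(Q) ⊇ FOLLOW(J) = {num, print, true}; in J→S S Q num, Q is followed by num with FIRST {num}; in C→then Q, the suffix after Q is empty, so FOLLOW(Q) ⊇ FOLLOW(C) = {print, true}. Thus FOLLOW(Q) = {false, num, print, true}.

{false, num, print, true}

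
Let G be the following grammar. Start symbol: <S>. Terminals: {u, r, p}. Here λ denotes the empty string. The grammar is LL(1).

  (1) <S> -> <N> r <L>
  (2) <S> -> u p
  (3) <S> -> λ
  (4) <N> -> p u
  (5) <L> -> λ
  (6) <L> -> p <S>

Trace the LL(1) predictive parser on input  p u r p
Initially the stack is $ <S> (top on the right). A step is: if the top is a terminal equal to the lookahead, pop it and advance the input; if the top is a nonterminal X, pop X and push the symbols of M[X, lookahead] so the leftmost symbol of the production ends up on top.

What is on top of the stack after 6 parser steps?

p

     Stack        Input      Action
  1  $ <S>        p u r p $  expand <S> -> <N> r <L>
  2  $ <L> r <N>  p u r p $  expand <N> -> p u
  3  $ <L> r u p  p u r p $  match p
  4  $ <L> r u    u r p $    match u
  5  $ <L> r      r p $      match r
  6  $ <L>        p $        expand <L> -> p <S>
Stack after step 6: $ <S> p (top = p).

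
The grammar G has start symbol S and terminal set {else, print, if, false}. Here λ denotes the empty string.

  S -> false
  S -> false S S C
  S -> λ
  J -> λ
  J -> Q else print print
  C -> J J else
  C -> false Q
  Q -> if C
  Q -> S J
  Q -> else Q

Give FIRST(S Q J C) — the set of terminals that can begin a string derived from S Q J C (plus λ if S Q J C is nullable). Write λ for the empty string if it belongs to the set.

FIRST(S) = {λ, false}
FIRST(J) = {λ, else, false, if}  (via Q else print print)
FIRST(C) = {else, false, if}  (via J J else)
FIRST(Q) = {λ, else, false, if}  (via S J)
FIRST(S Q J C): take FIRST of each symbol in turn, carrying on past any symbol whose FIRST contains λ; result {else, false, if}.

{else, false, if}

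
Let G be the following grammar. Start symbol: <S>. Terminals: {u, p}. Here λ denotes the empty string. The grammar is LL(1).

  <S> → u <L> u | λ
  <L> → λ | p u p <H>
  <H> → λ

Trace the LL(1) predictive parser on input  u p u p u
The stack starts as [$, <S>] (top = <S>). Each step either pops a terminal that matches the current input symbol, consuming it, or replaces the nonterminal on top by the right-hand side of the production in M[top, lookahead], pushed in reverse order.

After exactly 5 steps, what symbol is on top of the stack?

     Stack          Input        Action
  1  $ <S>          u p u p u $  expand <S> → u <L> u
  2  $ u <L> u      u p u p u $  match u
  3  $ u <L>        p u p u $    expand <L> → p u p <H>
  4  $ u <H> p u p  p u p u $    match p
  5  $ u <H> p u    u p u $      match u
Stack after step 5: $ u <H> p (top = p).

p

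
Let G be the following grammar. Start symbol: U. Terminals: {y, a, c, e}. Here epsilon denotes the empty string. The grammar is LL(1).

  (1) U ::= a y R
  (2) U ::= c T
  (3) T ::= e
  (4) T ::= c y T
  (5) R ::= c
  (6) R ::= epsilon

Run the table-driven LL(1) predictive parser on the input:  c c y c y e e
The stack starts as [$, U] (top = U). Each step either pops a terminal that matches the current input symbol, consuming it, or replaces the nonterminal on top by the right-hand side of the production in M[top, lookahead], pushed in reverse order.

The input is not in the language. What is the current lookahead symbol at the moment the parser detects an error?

step 1: stack=$ U  input=c c y c y e e $  — expand U ::= c T
step 2: stack=$ T c  input=c c y c y e e $  — match c
step 3: stack=$ T  input=c y c y e e $  — expand T ::= c y T
step 4: stack=$ T y c  input=c y c y e e $  — match c
step 5: stack=$ T y  input=y c y e e $  — match y
step 6: stack=$ T  input=c y e e $  — expand T ::= c y T
step 7: stack=$ T y c  input=c y e e $  — match c
step 8: stack=$ T y  input=y e e $  — match y
step 9: stack=$ T  input=e e $  — expand T ::= e
step 10: stack=$ e  input=e e $  — match e
step 11: stack=$  input=e $  — error: stack empty but input remains

e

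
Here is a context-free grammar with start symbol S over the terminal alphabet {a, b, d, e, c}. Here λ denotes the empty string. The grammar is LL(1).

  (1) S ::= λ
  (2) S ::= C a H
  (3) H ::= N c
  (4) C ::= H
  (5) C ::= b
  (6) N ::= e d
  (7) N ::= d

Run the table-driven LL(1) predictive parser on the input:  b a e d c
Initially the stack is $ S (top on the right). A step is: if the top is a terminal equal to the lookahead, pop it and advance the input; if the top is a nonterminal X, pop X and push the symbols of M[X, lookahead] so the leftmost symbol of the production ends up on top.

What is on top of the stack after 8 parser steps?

c

     Stack    Input        Action
  1  $ S      b a e d c $  expand S ::= C a H
  2  $ H a C  b a e d c $  expand C ::= b
  3  $ H a b  b a e d c $  match b
  4  $ H a    a e d c $    match a
  5  $ H      e d c $      expand H ::= N c
  6  $ c N    e d c $      expand N ::= e d
  7  $ c d e  e d c $      match e
  8  $ c d    d c $        match d
Stack after step 8: $ c (top = c).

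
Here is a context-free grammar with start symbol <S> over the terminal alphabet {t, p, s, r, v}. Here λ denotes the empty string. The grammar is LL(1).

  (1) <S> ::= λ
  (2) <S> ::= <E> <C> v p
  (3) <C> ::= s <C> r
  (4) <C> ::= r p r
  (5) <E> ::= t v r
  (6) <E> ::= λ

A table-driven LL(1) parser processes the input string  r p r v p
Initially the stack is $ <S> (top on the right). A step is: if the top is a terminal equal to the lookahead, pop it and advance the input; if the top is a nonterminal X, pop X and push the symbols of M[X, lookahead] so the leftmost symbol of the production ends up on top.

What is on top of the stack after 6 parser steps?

step 1: stack=$ <S>  input=r p r v p $  — expand <S> ::= <E> <C> v p
step 2: stack=$ p v <C> <E>  input=r p r v p $  — expand <E> ::= λ
step 3: stack=$ p v <C>  input=r p r v p $  — expand <C> ::= r p r
step 4: stack=$ p v r p r  input=r p r v p $  — match r
step 5: stack=$ p v r p  input=p r v p $  — match p
step 6: stack=$ p v r  input=r v p $  — match r
Stack after step 6: $ p v (top = v).

v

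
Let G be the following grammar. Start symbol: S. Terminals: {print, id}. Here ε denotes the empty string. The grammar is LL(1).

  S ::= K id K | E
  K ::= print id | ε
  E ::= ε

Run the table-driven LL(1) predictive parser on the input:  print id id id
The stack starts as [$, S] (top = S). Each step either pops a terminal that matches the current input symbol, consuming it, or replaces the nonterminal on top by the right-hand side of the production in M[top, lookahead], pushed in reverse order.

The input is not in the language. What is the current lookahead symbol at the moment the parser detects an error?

id

step 1: stack=$ S  input=print id id id $  — expand S ::= K id K
step 2: stack=$ K id K  input=print id id id $  — expand K ::= print id
step 3: stack=$ K id id print  input=print id id id $  — match print
step 4: stack=$ K id id  input=id id id $  — match id
step 5: stack=$ K id  input=id id $  — match id
step 6: stack=$ K  input=id $  — expand K ::= ε
step 7: stack=$  input=id $  — error: stack empty but input remains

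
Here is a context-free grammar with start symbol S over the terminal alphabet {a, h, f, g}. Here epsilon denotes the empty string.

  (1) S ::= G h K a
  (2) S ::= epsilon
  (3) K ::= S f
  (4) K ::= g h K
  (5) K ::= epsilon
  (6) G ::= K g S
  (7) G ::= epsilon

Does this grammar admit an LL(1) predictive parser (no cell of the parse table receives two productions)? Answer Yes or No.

FIRST(S) = {epsilon, f, g, h}
FIRST(K) = {epsilon, f, g, h}
FIRST(G) = {epsilon, f, g, h}
FOLLOW(S) = {$, f, h}
FOLLOW(K) = {a, g}
FOLLOW(G) = {h}
Cell M[G, h] receives both G ::= K g S and G ::= epsilon — the grammar is not LL(1).

No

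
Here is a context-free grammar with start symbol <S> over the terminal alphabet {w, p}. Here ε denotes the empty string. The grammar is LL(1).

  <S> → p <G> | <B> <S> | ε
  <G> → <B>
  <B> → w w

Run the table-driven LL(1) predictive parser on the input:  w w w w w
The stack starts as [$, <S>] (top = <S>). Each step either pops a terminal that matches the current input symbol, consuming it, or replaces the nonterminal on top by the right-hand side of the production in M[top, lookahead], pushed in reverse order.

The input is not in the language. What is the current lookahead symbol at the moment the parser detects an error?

$

      Stack      Input        Action
   1  $ <S>      w w w w w $  expand <S> → <B> <S>
   2  $ <S> <B>  w w w w w $  expand <B> → w w
   3  $ <S> w w  w w w w w $  match w
   4  $ <S> w    w w w w $    match w
   5  $ <S>      w w w $      expand <S> → <B> <S>
   6  $ <S> <B>  w w w $      expand <B> → w w
   7  $ <S> w w  w w w $      match w
   8  $ <S> w    w w $        match w
   9  $ <S>      w $          expand <S> → <B> <S>
  10  $ <S> <B>  w $          expand <B> → w w
  11  $ <S> w w  w $          match w
  12  $ <S> w    $            error: top is terminal w but lookahead is $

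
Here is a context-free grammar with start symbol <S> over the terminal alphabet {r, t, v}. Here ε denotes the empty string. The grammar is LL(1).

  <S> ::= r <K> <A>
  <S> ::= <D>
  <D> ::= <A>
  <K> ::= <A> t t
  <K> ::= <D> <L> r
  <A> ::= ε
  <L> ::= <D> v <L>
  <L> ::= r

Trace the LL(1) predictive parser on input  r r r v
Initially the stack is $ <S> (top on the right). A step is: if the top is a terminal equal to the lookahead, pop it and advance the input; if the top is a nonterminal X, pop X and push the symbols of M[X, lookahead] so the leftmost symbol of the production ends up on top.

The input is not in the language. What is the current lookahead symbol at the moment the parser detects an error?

step 1: stack=$ <S>  input=r r r v $  — expand <S> ::= r <K> <A>
step 2: stack=$ <A> <K> r  input=r r r v $  — match r
step 3: stack=$ <A> <K>  input=r r v $  — expand <K> ::= <D> <L> r
step 4: stack=$ <A> r <L> <D>  input=r r v $  — expand <D> ::= <A>
step 5: stack=$ <A> r <L> <A>  input=r r v $  — expand <A> ::= ε
step 6: stack=$ <A> r <L>  input=r r v $  — expand <L> ::= r
step 7: stack=$ <A> r r  input=r r v $  — match r
step 8: stack=$ <A> r  input=r v $  — match r
step 9: stack=$ <A>  input=v $  — expand <A> ::= ε
step 10: stack=$  input=v $  — error: stack empty but input remains

v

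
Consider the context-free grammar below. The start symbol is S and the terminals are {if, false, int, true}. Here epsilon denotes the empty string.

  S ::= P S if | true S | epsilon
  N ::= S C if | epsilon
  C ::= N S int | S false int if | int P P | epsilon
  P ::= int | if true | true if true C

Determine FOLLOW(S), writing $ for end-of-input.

FIRST(P) = {if, int, true}
FIRST(S) = {epsilon, if, int, true}  (via P S if)
FIRST(N) = {epsilon, false, if, int, true}  (via S C if)
FIRST(C) = {epsilon, false, if, int, true}  (via N S int, S false int if)
FOLLOW(S) includes $ since S is the start symbol.
FOLLOW(S): in S::=P S if, S is followed by if with FIRST {if}; in S::=true S, the suffix after S is empty (adds nothing new); in N::=S C if, S is followed by C if with FIRST {false, if, int, true}; in C::=N S int, S is followed by int with FIRST {int}; in C::=S false int if, S is followed by false int if with FIRST {false}. Thus FOLLOW(S) = {$, false, if, int, true}.
FOLLOW(N): in C::=N S int, N is followed by S int with FIRST {if, int, true}. Thus FOLLOW(N) = {if, int, true}.
FOLLOW(C): in N::=S C if, C is followed by if with FIRST {if}; in P::=true if true C, the suffix after C is empty, so FOLLOW(C) ⊇ FOLLOW(P) = {if, int, true}. Thus FOLLOW(C) = {if, int, true}.
FOLLOW(P): in S::=P S if, P is followed by S if with FIRST {if, int, true}; in C::=int P P (occurrence 1), P is followed by P with FIRST {if, int, true}; in C::=int P P (occurrence 2), the suffix after P is empty, so FOLLOW(P) ⊇ FOLLOW(C) = {if, int, true}. Thus FOLLOW(P) = {if, int, true}.

{$, false, if, int, true}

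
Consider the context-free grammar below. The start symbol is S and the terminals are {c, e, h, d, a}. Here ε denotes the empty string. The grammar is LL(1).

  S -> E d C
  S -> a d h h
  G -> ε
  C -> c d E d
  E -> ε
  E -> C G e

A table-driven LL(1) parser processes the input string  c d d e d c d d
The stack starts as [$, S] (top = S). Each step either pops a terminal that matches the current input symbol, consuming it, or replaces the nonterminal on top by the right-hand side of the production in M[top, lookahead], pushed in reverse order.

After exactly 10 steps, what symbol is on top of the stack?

C

step 1: stack=$ S  input=c d d e d c d d $  — expand S -> E d C
step 2: stack=$ C d E  input=c d d e d c d d $  — expand E -> C G e
step 3: stack=$ C d e G C  input=c d d e d c d d $  — expand C -> c d E d
step 4: stack=$ C d e G d E d c  input=c d d e d c d d $  — match c
step 5: stack=$ C d e G d E d  input=d d e d c d d $  — match d
step 6: stack=$ C d e G d E  input=d e d c d d $  — expand E -> ε
step 7: stack=$ C d e G d  input=d e d c d d $  — match d
step 8: stack=$ C d e G  input=e d c d d $  — expand G -> ε
step 9: stack=$ C d e  input=e d c d d $  — match e
step 10: stack=$ C d  input=d c d d $  — match d
Stack after step 10: $ C (top = C).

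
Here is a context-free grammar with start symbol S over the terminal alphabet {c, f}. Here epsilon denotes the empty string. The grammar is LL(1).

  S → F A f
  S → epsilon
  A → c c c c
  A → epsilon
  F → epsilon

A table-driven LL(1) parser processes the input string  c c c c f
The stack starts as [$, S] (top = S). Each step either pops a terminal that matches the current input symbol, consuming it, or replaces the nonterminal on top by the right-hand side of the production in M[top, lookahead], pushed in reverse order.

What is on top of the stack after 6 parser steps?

c

     Stack        Input        Action
  1  $ S          c c c c f $  expand S → F A f
  2  $ f A F      c c c c f $  expand F → epsilon
  3  $ f A        c c c c f $  expand A → c c c c
  4  $ f c c c c  c c c c f $  match c
  5  $ f c c c    c c c f $    match c
  6  $ f c c      c c f $      match c
Stack after step 6: $ f c (top = c).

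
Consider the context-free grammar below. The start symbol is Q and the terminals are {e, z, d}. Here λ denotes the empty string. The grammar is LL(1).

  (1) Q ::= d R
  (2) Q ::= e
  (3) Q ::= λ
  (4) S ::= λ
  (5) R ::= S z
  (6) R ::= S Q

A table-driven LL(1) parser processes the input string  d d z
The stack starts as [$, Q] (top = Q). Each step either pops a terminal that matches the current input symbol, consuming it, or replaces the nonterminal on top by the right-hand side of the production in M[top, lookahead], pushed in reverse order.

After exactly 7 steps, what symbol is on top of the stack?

     Stack  Input    Action
  1  $ Q    d d z $  expand Q ::= d R
  2  $ R d  d d z $  match d
  3  $ R    d z $    expand R ::= S Q
  4  $ Q S  d z $    expand S ::= λ
  5  $ Q    d z $    expand Q ::= d R
  6  $ R d  d z $    match d
  7  $ R    z $      expand R ::= S z
Stack after step 7: $ z S (top = S).

S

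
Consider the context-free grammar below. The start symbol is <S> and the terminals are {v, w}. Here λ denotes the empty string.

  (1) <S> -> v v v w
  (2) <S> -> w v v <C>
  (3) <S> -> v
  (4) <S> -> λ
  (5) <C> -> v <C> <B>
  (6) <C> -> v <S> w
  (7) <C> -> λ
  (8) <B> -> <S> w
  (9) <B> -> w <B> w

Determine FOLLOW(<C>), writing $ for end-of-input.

FIRST(<S>): from <S>->v v v w we get {v}; from <S>->w v v <C> we get {w}; from <S>->v we get {v}; from <S>->λ we get {λ}. So FIRST(<S>) = {λ, v, w}.
FIRST(<C>): from <C>->v <C> <B> we get {v}; from <C>->v <S> w we get {v}; from <C>->λ we get {λ}. So FIRST(<C>) = {λ, v}.
FIRST(<B>): from <B>-><S> w we get {v, w}; from <B>->w <B> w we get {w}. So FIRST(<B>) = {v, w}.
FOLLOW(<S>) includes $ since <S> is the start symbol.
FOLLOW(<S>): in <C>->v <S> w, <S> is followed by w with FIRST {w}; in <B>-><S> w, <S> is followed by w with FIRST {w}. Thus FOLLOW(<S>) = {$, w}.
FOLLOW(<C>): in <S>->w v v <C>, the suffix after <C> is empty, so FOLLOW(<C>) ⊇ FOLLOW(<S>) = {$, w}; in <C>->v <C> <B>, <C> is followed by <B> with FIRST {v, w}. Thus FOLLOW(<C>) = {$, v, w}.
FOLLOW(<B>): in <C>->v <C> <B>, the suffix after <B> is empty, so FOLLOW(<B>) ⊇ FOLLOW(<C>) = {$, v, w}; in <B>->w <B> w, <B> is followed by w with FIRST {w}. Thus FOLLOW(<B>) = {$, v, w}.

{$, v, w}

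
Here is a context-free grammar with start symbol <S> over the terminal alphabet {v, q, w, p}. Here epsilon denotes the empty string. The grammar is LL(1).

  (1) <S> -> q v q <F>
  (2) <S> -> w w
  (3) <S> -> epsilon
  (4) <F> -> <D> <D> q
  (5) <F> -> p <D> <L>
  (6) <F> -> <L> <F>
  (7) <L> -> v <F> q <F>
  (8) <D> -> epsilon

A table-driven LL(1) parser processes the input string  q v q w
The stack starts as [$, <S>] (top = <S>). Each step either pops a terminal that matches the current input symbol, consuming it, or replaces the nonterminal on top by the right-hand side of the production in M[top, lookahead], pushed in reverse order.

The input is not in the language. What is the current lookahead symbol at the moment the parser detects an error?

step 1: stack=$ <S>  input=q v q w $  — expand <S> -> q v q <F>
step 2: stack=$ <F> q v q  input=q v q w $  — match q
step 3: stack=$ <F> q v  input=v q w $  — match v
step 4: stack=$ <F> q  input=q w $  — match q
step 5: stack=$ <F>  input=w $  — error: M[<F>, w] is empty

w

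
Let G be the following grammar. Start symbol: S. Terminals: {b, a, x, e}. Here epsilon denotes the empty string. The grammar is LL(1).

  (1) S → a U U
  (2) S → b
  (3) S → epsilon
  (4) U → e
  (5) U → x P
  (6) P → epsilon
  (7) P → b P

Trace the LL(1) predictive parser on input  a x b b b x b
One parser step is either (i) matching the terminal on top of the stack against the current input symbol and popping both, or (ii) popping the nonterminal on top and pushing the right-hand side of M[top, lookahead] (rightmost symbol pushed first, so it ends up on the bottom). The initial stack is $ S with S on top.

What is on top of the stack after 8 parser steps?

P

step 1: stack=$ S  input=a x b b b x b $  — expand S → a U U
step 2: stack=$ U U a  input=a x b b b x b $  — match a
step 3: stack=$ U U  input=x b b b x b $  — expand U → x P
step 4: stack=$ U P x  input=x b b b x b $  — match x
step 5: stack=$ U P  input=b b b x b $  — expand P → b P
step 6: stack=$ U P b  input=b b b x b $  — match b
step 7: stack=$ U P  input=b b x b $  — expand P → b P
step 8: stack=$ U P b  input=b b x b $  — match b
Stack after step 8: $ U P (top = P).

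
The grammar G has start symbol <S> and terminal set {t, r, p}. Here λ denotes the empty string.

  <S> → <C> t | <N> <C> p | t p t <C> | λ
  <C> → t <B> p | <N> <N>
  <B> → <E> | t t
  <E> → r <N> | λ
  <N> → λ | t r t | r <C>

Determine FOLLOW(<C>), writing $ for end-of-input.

{$, p, r, t}

FIRST(<E>): from <E>→r <N> we get {r}; from <E>→λ we get {λ}. So FIRST(<E>) = {λ, r}.
FIRST(<N>): from <N>→λ we get {λ}; from <N>→t r t we get {t}; from <N>→r <C> we get {r}. So FIRST(<N>) = {λ, r, t}.
FIRST(<C>): from <C>→t <B> p we get {t}; from <C>→<N> <N> we get {λ, r, t}. So FIRST(<C>) = {λ, r, t}.
FIRST(<B>): from <B>→<E> we get {λ, r}; from <B>→t t we get {t}. So FIRST(<B>) = {λ, r, t}.
FIRST(<S>): from <S>→<C> t we get {r, t}; from <S>→<N> <C> p we get {p, r, t}; from <S>→t p t <C> we get {t}; from <S>→λ we get {λ}. So FIRST(<S>) = {λ, p, r, t}.
FOLLOW(<S>) includes $ since <S> is the start symbol.
FOLLOW(<S>): <S> appears on no right-hand side. Thus FOLLOW(<S>) = {$}.
FOLLOW(<B>): in <C>→t <B> p, <B> is followed by p with FIRST {p}. Thus FOLLOW(<B>) = {p}.
FOLLOW(<E>): in <B>→<E>, the suffix after <E> is empty, so FOLLOW(<E>) ⊇ FOLLOW(<B>) = {p}. Thus FOLLOW(<E>) = {p}.
FOLLOW(<C>): in <S>→<C> t, <C> is followed by t with FIRST {t}; in <S>→<N> <C> p, <C> is followed by p with FIRST {p}; in <S>→t p t <C>, the suffix after <C> is empty, so FOLLOW(<C>) ⊇ FOLLOW(<S>) = {$}; in <N>→r <C>, the suffix after <C> is empty, so FOLLOW(<C>) ⊇ FOLLOW(<N>) = {$, p, r, t}. Thus FOLLOW(<C>) = {$, p, r, t}.
FOLLOW(<N>): in <S>→<N> <C> p, <N> is followed by <C> p with FIRST {p, r, t}; in <C>→<N> <N> (occurrence 1), <N> is followed by <N> with FIRST {λ, r, t}; in <C>→<N> <N> (occurrence 1), the suffix after <N> is nullable, so FOLLOW(<N>) ⊇ FOLLOW(<C>) = {$, p, r, t}; in <C>→<N> <N> (occurrence 2), the suffix after <N> is empty, so FOLLOW(<N>) ⊇ FOLLOW(<C>) = {$, p, r, t}; in <E>→r <N>, the suffix after <N> is empty, so FOLLOW(<N>) ⊇ FOLLOW(<E>) = {p}. Thus FOLLOW(<N>) = {$, p, r, t}.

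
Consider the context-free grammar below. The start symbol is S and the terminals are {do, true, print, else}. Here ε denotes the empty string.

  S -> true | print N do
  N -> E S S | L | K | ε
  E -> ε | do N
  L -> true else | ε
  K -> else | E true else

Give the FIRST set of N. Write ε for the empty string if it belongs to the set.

FIRST(S) = {print, true}
FIRST(E) = {ε, do}
FIRST(L) = {ε, true}
FIRST(K) = {do, else, true}  (via E true else)
FIRST(N) = {ε, do, else, print, true}  (via E S S, L, K)

{ε, do, else, print, true}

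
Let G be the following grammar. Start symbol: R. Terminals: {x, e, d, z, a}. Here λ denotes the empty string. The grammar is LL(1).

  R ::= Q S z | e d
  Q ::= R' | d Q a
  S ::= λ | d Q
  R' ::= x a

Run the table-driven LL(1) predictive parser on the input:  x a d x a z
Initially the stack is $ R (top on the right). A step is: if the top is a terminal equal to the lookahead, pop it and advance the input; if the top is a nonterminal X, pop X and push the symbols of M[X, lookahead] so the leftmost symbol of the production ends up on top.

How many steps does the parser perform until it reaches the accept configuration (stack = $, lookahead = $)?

12

step 1: stack=$ R  input=x a d x a z $  — expand R ::= Q S z
step 2: stack=$ z S Q  input=x a d x a z $  — expand Q ::= R'
step 3: stack=$ z S R'  input=x a d x a z $  — expand R' ::= x a
step 4: stack=$ z S a x  input=x a d x a z $  — match x
step 5: stack=$ z S a  input=a d x a z $  — match a
step 6: stack=$ z S  input=d x a z $  — expand S ::= d Q
step 7: stack=$ z Q d  input=d x a z $  — match d
step 8: stack=$ z Q  input=x a z $  — expand Q ::= R'
step 9: stack=$ z R'  input=x a z $  — expand R' ::= x a
step 10: stack=$ z a x  input=x a z $  — match x
step 11: stack=$ z a  input=a z $  — match a
step 12: stack=$ z  input=z $  — match z
Accept reached after 12 steps.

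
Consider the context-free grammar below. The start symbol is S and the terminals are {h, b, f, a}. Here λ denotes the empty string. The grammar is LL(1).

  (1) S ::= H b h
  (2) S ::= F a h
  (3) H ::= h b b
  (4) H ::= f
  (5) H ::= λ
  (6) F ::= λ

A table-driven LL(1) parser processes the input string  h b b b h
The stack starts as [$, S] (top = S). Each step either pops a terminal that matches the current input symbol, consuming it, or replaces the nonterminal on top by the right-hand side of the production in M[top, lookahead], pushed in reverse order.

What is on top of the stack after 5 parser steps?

     Stack        Input        Action
  1  $ S          h b b b h $  expand S ::= H b h
  2  $ h b H      h b b b h $  expand H ::= h b b
  3  $ h b b b h  h b b b h $  match h
  4  $ h b b b    b b b h $    match b
  5  $ h b b      b b h $      match b
Stack after step 5: $ h b (top = b).

b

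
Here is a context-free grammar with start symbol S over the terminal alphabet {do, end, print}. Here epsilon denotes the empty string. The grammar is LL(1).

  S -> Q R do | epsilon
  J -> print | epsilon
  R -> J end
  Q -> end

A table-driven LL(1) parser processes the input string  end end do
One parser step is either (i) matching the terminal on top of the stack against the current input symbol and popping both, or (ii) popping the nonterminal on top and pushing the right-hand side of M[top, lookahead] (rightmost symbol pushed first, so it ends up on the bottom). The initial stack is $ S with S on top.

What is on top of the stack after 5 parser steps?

     Stack       Input         Action
  1  $ S         end end do $  expand S -> Q R do
  2  $ do R Q    end end do $  expand Q -> end
  3  $ do R end  end end do $  match end
  4  $ do R      end do $      expand R -> J end
  5  $ do end J  end do $      expand J -> epsilon
Stack after step 5: $ do end (top = end).

end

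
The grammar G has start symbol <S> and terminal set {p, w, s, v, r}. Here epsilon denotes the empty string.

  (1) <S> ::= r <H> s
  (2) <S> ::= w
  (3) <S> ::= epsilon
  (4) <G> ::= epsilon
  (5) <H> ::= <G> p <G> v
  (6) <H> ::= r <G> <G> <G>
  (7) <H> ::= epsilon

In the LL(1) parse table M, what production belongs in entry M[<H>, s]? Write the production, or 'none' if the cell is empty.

<H> ::= epsilon

FIRST(<S>): from <S>::=r <H> s we get {r}; from <S>::=w we get {w}; from <S>::=epsilon we get {epsilon}. So FIRST(<S>) = {epsilon, r, w}.
FIRST(<G>): from <G>::=epsilon we get {epsilon}. So FIRST(<G>) = {epsilon}.
FIRST(<H>): from <H>::=<G> p <G> v we get {p}; from <H>::=r <G> <G> <G> we get {r}; from <H>::=epsilon we get {epsilon}. So FIRST(<H>) = {epsilon, p, r}.
FOLLOW(<S>) includes $ since <S> is the start symbol.
FOLLOW(<H>): in <S>::=r <H> s, <H> is followed by s with FIRST {s}. Thus FOLLOW(<H>) = {s}.
For <H> ::= <G> p <G> v: FIRST(<G> p <G> v) = {p}, so it goes in M[<H>, t] for t ∈ {p}.
For <H> ::= r <G> <G> <G>: FIRST(r <G> <G> <G>) = {r}, so it goes in M[<H>, t] for t ∈ {r}.
For <H> ::= epsilon: FIRST(epsilon) = {epsilon}, so it goes in M[<H>, t] for t ∈ {}; since epsilon ∈ FIRST, also for every t ∈ FOLLOW(<H>) = {s}.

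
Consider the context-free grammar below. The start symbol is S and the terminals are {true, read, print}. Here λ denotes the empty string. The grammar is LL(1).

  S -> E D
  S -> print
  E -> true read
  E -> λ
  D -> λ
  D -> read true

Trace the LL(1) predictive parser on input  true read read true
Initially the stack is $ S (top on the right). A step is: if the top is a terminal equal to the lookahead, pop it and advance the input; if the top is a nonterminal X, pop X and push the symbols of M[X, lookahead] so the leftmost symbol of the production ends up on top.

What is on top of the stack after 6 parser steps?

     Stack          Input                  Action
  1  $ S            true read read true $  expand S -> E D
  2  $ D E          true read read true $  expand E -> true read
  3  $ D read true  true read read true $  match true
  4  $ D read       read read true $       match read
  5  $ D            read true $            expand D -> read true
  6  $ true read    read true $            match read
Stack after step 6: $ true (top = true).

true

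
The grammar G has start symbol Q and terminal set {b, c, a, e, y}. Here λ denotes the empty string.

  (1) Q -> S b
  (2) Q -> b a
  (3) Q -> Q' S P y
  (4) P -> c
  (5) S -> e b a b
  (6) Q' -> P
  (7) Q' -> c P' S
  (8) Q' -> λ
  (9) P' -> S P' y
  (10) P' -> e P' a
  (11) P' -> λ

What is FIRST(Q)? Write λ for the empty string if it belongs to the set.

FIRST(P) = {c}
FIRST(S) = {e}
FIRST(Q') = {λ, c}  (via P)
FIRST(P') = {λ, e}  (via S P' y)
FIRST(Q) = {b, c, e}  (via S b, Q' S P y)

{b, c, e}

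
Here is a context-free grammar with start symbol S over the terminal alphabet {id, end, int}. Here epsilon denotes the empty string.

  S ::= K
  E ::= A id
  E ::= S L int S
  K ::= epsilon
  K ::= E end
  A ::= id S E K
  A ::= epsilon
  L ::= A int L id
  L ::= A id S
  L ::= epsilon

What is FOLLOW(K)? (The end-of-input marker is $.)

FIRST(A) = {epsilon, id}
FIRST(L) = {epsilon, id, int}  (via A int L id, A id S)
FIRST(S) = {epsilon, id, int}  (via K)
FIRST(E) = {id, int}  (via A id, S L int S)
FIRST(K) = {epsilon, id, int}  (via E end)
FOLLOW(S) includes $ since S is the start symbol.
FOLLOW(A): in E::=A id, A is followed by id with FIRST {id}; in L::=A int L id, A is followed by int L id with FIRST {int}; in L::=A id S, A is followed by id S with FIRST {id}. Thus FOLLOW(A) = {id, int}.
FOLLOW(E): in K::=E end, E is followed by end with FIRST {end}; in A::=id S E K, E is followed by K with FIRST {epsilon, id, int}; in A::=id S E K, the suffix after E is nullable, so FOLLOW(E) ⊇ FOLLOW(A) = {id, int}. Thus FOLLOW(E) = {end, id, int}.
FOLLOW(L): in E::=S L int S, L is followed by int S with FIRST {int}; in L::=A int L id, L is followed by id with FIRST {id}. Thus FOLLOW(L) = {id, int}.
FOLLOW(S): in E::=S L int S (occurrence 1), S is followed by L int S with FIRST {id, int}; in E::=S L int S (occurrence 2), the suffix after S is empty, so FOLLOW(S) ⊇ FOLLOW(E) = {end, id, int}; in A::=id S E K, S is followed by E K with FIRST {id, int}; in L::=A id S, the suffix after S is empty, so FOLLOW(S) ⊇ FOLLOW(L) = {id, int}. Thus FOLLOW(S) = {$, end, id, int}.
FOLLOW(K): in S::=K, the suffix after K is empty, so FOLLOW(K) ⊇ FOLLOW(S) = {$, end, id, int}; in A::=id S E K, the suffix after K is empty, so FOLLOW(K) ⊇ FOLLOW(A) = {id, int}. Thus FOLLOW(K) = {$, end, id, int}.

{$, end, id, int}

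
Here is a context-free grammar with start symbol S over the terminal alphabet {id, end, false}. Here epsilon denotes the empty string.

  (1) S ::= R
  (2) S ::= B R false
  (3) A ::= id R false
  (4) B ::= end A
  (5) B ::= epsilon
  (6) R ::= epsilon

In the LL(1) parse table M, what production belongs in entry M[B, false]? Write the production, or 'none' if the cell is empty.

FIRST(A): from A::=id R false we get {id}. So FIRST(A) = {id}.
FIRST(B): from B::=end A we get {end}; from B::=epsilon we get {epsilon}. So FIRST(B) = {epsilon, end}.
FIRST(R): from R::=epsilon we get {epsilon}. So FIRST(R) = {epsilon}.
FIRST(S): from S::=R we get {epsilon}; from S::=B R false we get {end, false}. So FIRST(S) = {epsilon, end, false}.
FOLLOW(S) includes $ since S is the start symbol.
FOLLOW(B): in S::=B R false, B is followed by R false with FIRST {false}. Thus FOLLOW(B) = {false}.
For B ::= end A: FIRST(end A) = {end}, so it goes in M[B, t] for t ∈ {end}.
For B ::= epsilon: FIRST(epsilon) = {epsilon}, so it goes in M[B, t] for t ∈ {}; since epsilon ∈ FIRST, also for every t ∈ FOLLOW(B) = {false}.

B ::= epsilon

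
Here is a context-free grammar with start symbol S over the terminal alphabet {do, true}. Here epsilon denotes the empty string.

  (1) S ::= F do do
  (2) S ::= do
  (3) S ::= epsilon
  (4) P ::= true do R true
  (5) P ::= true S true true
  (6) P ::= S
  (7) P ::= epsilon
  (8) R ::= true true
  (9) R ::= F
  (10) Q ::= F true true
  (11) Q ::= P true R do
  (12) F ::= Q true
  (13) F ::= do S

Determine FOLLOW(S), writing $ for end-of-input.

{$, do, true}

FIRST(S): from S::=F do do we get {do, true}; from S::=do we get {do}; from S::=epsilon we get {epsilon}. So FIRST(S) = {epsilon, do, true}.
FIRST(P): from P::=true do R true we get {true}; from P::=true S true true we get {true}; from P::=S we get {epsilon, do, true}; from P::=epsilon we get {epsilon}. So FIRST(P) = {epsilon, do, true}.
FIRST(R): from R::=true true we get {true}; from R::=F we get {do, true}. So FIRST(R) = {do, true}.
FIRST(Q): from Q::=F true true we get {do, true}; from Q::=P true R do we get {do, true}. So FIRST(Q) = {do, true}.
FIRST(F): from F::=Q true we get {do, true}; from F::=do S we get {do}. So FIRST(F) = {do, true}.
FOLLOW(S) includes $ since S is the start symbol.
FOLLOW(P): in Q::=P true R do, P is followed by true R do with FIRST {true}. Thus FOLLOW(P) = {true}.
FOLLOW(R): in P::=true do R true, R is followed by true with FIRST {true}; in Q::=P true R do, R is followed by do with FIRST {do}. Thus FOLLOW(R) = {do, true}.
FOLLOW(Q): in F::=Q true, Q is followed by true with FIRST {true}. Thus FOLLOW(Q) = {true}.
FOLLOW(F): in S::=F do do, F is followed by do do with FIRST {do}; in R::=F, the suffix after F is empty, so FOLLOW(F) ⊇ FOLLOW(R) = {do, true}; in Q::=F true true, F is followed by true true with FIRST {true}. Thus FOLLOW(F) = {do, true}.
FOLLOW(S): in P::=true S true true, S is followed by true true with FIRST {true}; in P::=S, the suffix after S is empty, so FOLLOW(S) ⊇ FOLLOW(P) = {true}; in F::=do S, the suffix after S is empty, so FOLLOW(S) ⊇ FOLLOW(F) = {do, true}. Thus FOLLOW(S) = {$, do, true}.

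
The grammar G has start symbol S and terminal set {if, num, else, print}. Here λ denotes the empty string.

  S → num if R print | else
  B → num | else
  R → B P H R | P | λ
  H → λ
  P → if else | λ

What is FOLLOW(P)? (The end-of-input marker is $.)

FIRST(S) = {else, num}
FIRST(B) = {else, num}
FIRST(H) = {λ}
FIRST(P) = {λ, if}
FIRST(R) = {λ, else, if, num}  (via B P H R, P)
FOLLOW(S) includes $ since S is the start symbol.
FOLLOW(S): S appears on no right-hand side. Thus FOLLOW(S) = {$}.
FOLLOW(R): in S→num if R print, R is followed by print with FIRST {print}; in R→B P H R, the suffix after R is empty (adds nothing new). Thus FOLLOW(R) = {print}.
FOLLOW(B): in R→B P H R, B is followed by P H R with FIRST {λ, else, if, num}; in R→B P H R, the suffix after B is nullable, so FOLLOW(B) ⊇ FOLLOW(R) = {print}. Thus FOLLOW(B) = {else, if, num, print}.
FOLLOW(H): in R→B P H R, H is followed by R with FIRST {λ, else, if, num}; in R→B P H R, the suffix after H is nullable, so FOLLOW(H) ⊇ FOLLOW(R) = {print}. Thus FOLLOW(H) = {else, if, num, print}.
FOLLOW(P): in R→B P H R, P is followed by H R with FIRST {λ, else, if, num}; in R→B P H R, the suffix after P is nullable, so FOLLOW(P) ⊇ FOLLOW(R) = {print}; in R→P, the suffix after P is empty, so FOLLOW(P) ⊇ FOLLOW(R) = {print}. Thus FOLLOW(P) = {else, if, num, print}.

{else, if, num, print}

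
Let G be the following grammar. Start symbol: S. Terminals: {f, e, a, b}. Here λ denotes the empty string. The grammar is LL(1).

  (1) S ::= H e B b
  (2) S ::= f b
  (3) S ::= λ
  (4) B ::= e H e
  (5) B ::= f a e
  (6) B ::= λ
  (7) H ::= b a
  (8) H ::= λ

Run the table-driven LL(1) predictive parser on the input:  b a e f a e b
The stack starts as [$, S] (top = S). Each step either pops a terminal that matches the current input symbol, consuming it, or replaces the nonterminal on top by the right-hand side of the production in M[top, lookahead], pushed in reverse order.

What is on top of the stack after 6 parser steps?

     Stack        Input            Action
  1  $ S          b a e f a e b $  expand S ::= H e B b
  2  $ b B e H    b a e f a e b $  expand H ::= b a
  3  $ b B e a b  b a e f a e b $  match b
  4  $ b B e a    a e f a e b $    match a
  5  $ b B e      e f a e b $      match e
  6  $ b B        f a e b $        expand B ::= f a e
Stack after step 6: $ b e a f (top = f).

f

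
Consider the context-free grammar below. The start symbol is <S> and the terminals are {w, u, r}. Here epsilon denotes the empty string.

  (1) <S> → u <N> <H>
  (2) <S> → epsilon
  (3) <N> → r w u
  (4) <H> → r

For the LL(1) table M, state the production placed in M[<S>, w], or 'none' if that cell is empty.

FIRST(<S>) = {epsilon, u}
FIRST(<N>) = {r}
FIRST(<H>) = {r}
FOLLOW(<S>) includes $ since <S> is the start symbol.
FOLLOW(<S>): <S> appears on no right-hand side. Thus FOLLOW(<S>) = {$}.
For <S> → u <N> <H>: FIRST(u <N> <H>) = {u}, so it goes in M[<S>, t] for t ∈ {u}.
For <S> → epsilon: FIRST(epsilon) = {epsilon}, so it goes in M[<S>, t] for t ∈ {}; since epsilon ∈ FIRST, also for every t ∈ FOLLOW(<S>) = {$}.
None of these place a production in M[<S>, w].

none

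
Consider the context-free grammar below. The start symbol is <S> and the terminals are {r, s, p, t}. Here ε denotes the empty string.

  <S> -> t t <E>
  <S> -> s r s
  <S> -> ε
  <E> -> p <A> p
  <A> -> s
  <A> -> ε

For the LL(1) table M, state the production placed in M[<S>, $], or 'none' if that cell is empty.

FIRST(<S>) = {ε, s, t}
FIRST(<E>) = {p}
FIRST(<A>) = {ε, s}
FOLLOW(<S>) includes $ since <S> is the start symbol.
FOLLOW(<S>): <S> appears on no right-hand side. Thus FOLLOW(<S>) = {$}.
For <S> -> t t <E>: FIRST(t t <E>) = {t}, so it goes in M[<S>, t] for t ∈ {t}.
For <S> -> s r s: FIRST(s r s) = {s}, so it goes in M[<S>, t] for t ∈ {s}.
For <S> -> ε: FIRST(ε) = {ε}, so it goes in M[<S>, t] for t ∈ {}; since ε ∈ FIRST, also for every t ∈ FOLLOW(<S>) = {$}.

<S> -> ε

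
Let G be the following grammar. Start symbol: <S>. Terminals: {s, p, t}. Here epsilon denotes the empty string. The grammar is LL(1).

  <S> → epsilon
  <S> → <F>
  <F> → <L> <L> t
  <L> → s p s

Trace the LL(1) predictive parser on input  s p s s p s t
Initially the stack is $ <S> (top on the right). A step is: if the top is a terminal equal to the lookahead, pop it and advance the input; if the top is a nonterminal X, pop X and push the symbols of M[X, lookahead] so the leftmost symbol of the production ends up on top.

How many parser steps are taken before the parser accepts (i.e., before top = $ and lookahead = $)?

11

      Stack          Input            Action
   1  $ <S>          s p s s p s t $  expand <S> → <F>
   2  $ <F>          s p s s p s t $  expand <F> → <L> <L> t
   3  $ t <L> <L>    s p s s p s t $  expand <L> → s p s
   4  $ t <L> s p s  s p s s p s t $  match s
   5  $ t <L> s p    p s s p s t $    match p
   6  $ t <L> s      s s p s t $      match s
   7  $ t <L>        s p s t $        expand <L> → s p s
   8  $ t s p s      s p s t $        match s
   9  $ t s p        p s t $          match p
  10  $ t s          s t $            match s
  11  $ t            t $              match t
Accept reached after 11 steps.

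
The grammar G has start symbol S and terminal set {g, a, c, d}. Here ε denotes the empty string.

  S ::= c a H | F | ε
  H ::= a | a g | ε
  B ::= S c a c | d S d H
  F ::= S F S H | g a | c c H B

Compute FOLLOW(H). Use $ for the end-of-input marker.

FIRST(H): from H::=a we get {a}; from H::=a g we get {a}; from H::=ε we get {ε}. So FIRST(H) = {ε, a}.
FIRST(S): from S::=c a H we get {c}; from S::=F we get {c, g}; from S::=ε we get {ε}. So FIRST(S) = {ε, c, g}.
FIRST(B): from B::=S c a c we get {c, g}; from B::=d S d H we get {d}. So FIRST(B) = {c, d, g}.
FIRST(F): from F::=S F S H we get {c, g}; from F::=g a we get {g}; from F::=c c H B we get {c}. So FIRST(F) = {c, g}.
FOLLOW(S) includes $ since S is the start symbol.
FOLLOW(S): in B::=S c a c, S is followed by c a c with FIRST {c}; in B::=d S d H, S is followed by d H with FIRST {d}; in F::=S F S H (occurrence 1), S is followed by F S H with FIRST {c, g}; in F::=S F S H (occurrence 2), S is followed by H with FIRST {ε, a}; in F::=S F S H (occurrence 2), the suffix after S is nullable, so FOLLOW(S) ⊇ FOLLOW(F) = {$, a, c, d, g}. Thus FOLLOW(S) = {$, a, c, d, g}.
FOLLOW(F): in S::=F, the suffix after F is empty, so FOLLOW(F) ⊇ FOLLOW(S) = {$, a, c, d, g}; in F::=S F S H, F is followed by S H with FIRST {ε, a, c, g}; in F::=S F S H, the suffix after F is nullable (adds nothing new). Thus FOLLOW(F) = {$, a, c, d, g}.
FOLLOW(B): in F::=c c H B, the suffix after B is empty, so FOLLOW(B) ⊇ FOLLOW(F) = {$, a, c, d, g}. Thus FOLLOW(B) = {$, a, c, d, g}.
FOLLOW(H): in S::=c a H, the suffix after H is empty, so FOLLOW(H) ⊇ FOLLOW(S) = {$, a, c, d, g}; in B::=d S d H, the suffix after H is empty, so FOLLOW(H) ⊇ FOLLOW(B) = {$, a, c, d, g}; in F::=S F S H, the suffix after H is empty, so FOLLOW(H) ⊇ FOLLOW(F) = {$, a, c, d, g}; in F::=c c H B, H is followed by B with FIRST {c, d, g}. Thus FOLLOW(H) = {$, a, c, d, g}.

{$, a, c, d, g}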